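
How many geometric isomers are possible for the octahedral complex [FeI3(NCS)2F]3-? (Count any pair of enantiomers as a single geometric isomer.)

In an octahedral complex each vertex has one trans partner and four cis neighbours.
Working through the distinct placements yields 3 geometric isomers: I mer, NCS trans; I fac, NCS cis; I mer, NCS cis.

3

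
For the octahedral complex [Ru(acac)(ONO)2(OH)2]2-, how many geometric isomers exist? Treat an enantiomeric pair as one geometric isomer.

3

Each acac is bidentate and must span two cis positions.
There are 3 geometric isomers: ONO cis, OH trans; ONO cis, OH cis (chiral); ONO trans, OH cis.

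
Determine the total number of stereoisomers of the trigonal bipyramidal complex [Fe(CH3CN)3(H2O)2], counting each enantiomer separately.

There are 3 geometric isomers: H2O both equatorial; H2O one axial, one equatorial; H2O both axial.
Each arrangement has an internal mirror plane or centre of symmetry, so none is chiral.

3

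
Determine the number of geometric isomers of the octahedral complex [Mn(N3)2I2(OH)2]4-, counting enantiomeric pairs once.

5

The six octahedral sites form three mutually perpendicular trans pairs.
The distinct arrangements are (5 in all): N3 trans, I trans, OH trans; N3 cis, I trans, OH cis; N3 cis, I cis, OH trans; N3 cis, I cis, OH cis (chiral); N3 trans, I cis, OH cis.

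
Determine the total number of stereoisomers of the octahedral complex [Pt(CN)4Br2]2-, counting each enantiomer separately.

2

Working through the distinct placements yields 2 geometric isomers: Br trans; Br cis.
Each arrangement has an internal mirror plane or centre of symmetry, so none is chiral.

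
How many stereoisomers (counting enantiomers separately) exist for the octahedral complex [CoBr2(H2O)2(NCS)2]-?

Working through the distinct placements yields 5 geometric isomers: Br trans, H2O trans, NCS trans; Br trans, H2O cis, NCS cis; Br cis, H2O cis, NCS trans; Br cis, H2O cis, NCS cis (chiral); Br cis, H2O trans, NCS cis.
One of these lacks any improper symmetry element and so occurs as an enantiomeric pair, giving 5 + 1 = 6 stereoisomers in total.

6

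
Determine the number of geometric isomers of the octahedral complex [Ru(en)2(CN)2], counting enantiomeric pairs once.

An octahedron has six vertices in three trans pairs; every non-trans pair is cis.
Each en is bidentate and must span two cis positions.
Working through the distinct placements yields 2 geometric isomers: CN trans; CN cis (chiral).

2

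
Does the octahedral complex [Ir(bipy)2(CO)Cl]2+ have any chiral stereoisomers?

An octahedron has six vertices in three trans pairs; every non-trans pair is cis.
Each bipy is bidentate and must span two cis positions.
Working through the distinct placements yields 2 geometric isomers: CO and Cl mutually trans; CO and Cl mutually cis (chiral).
One of these lacks any improper symmetry element and so occurs as an enantiomeric pair, giving 2 + 1 = 3 stereoisomers in total.

yes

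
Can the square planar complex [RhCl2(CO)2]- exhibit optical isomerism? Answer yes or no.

Working through the distinct placements yields 2 geometric isomers: Cl cis; Cl trans.
Each arrangement has an internal mirror plane or centre of symmetry, so none is chiral.

no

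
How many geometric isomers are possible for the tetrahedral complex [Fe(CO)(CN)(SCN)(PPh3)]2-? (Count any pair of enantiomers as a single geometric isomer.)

1

In a tetrahedral complex all four positions are equivalent and every pair of ligands is adjacent — there is no cis/trans distinction.
Only one geometric arrangement is possible; it has no improper symmetry element, so it exists as a pair of enantiomers (2 stereoisomers).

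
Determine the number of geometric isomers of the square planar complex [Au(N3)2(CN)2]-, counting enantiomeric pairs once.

In a square planar complex each vertex has one trans partner and two cis neighbours.
Working through the distinct placements yields 2 geometric isomers: N3 cis; N3 trans.

2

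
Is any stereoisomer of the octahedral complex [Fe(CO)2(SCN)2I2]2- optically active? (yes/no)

yes

In an octahedral complex each vertex has one trans partner and four cis neighbours.
Systematic placement gives 5 geometric isomers: CO trans, SCN trans, I trans; CO trans, SCN cis, I cis; CO cis, SCN trans, I cis; CO cis, SCN cis, I cis (chiral); CO cis, SCN cis, I trans.
One of these lacks any improper symmetry element and so occurs as an enantiomeric pair, giving 5 + 1 = 6 stereoisomers in total.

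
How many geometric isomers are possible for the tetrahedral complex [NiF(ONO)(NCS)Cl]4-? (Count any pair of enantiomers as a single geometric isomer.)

1

Only one geometric arrangement is possible; it has no improper symmetry element, so it exists as a pair of enantiomers (2 stereoisomers).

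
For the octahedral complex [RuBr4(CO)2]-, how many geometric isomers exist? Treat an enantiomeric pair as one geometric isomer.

2

In an octahedral complex each vertex has one trans partner and four cis neighbours.
The distinct arrangements are (2 in all): CO trans; CO cis.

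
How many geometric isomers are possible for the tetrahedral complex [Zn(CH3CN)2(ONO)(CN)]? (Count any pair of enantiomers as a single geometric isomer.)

1

Only one geometric arrangement is possible.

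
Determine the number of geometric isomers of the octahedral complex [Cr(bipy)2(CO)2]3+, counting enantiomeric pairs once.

2

An octahedron has six vertices in three trans pairs; every non-trans pair is cis.
Each bipy is bidentate and must span two cis positions.
The distinct arrangements are (2 in all): CO trans; CO cis (chiral).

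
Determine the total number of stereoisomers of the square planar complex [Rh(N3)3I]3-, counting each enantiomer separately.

In a square planar complex each vertex has one trans partner and two cis neighbours.
Only one geometric arrangement is possible.

1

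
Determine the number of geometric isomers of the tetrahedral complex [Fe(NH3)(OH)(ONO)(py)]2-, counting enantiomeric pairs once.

1

In a tetrahedral complex all four positions are equivalent and every pair of ligands is adjacent — there is no cis/trans distinction.
Only one geometric arrangement is possible; it has no improper symmetry element, so it exists as a pair of enantiomers (2 stereoisomers).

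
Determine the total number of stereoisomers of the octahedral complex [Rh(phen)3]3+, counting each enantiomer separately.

2

Each phen is bidentate and must span two cis positions.
Only one geometric arrangement is possible; it has no improper symmetry element, so it exists as a pair of enantiomers (2 stereoisomers).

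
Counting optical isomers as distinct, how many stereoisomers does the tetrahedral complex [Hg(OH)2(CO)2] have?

In a tetrahedral complex all four positions are equivalent and every pair of ligands is adjacent — there is no cis/trans distinction.
Only one geometric arrangement is possible.

1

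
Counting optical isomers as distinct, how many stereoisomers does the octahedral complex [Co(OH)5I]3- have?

1

The six octahedral sites form three mutually perpendicular trans pairs.
Only one geometric arrangement is possible.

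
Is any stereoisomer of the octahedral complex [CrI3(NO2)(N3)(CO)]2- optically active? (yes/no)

yes

An octahedron has six vertices in three trans pairs; every non-trans pair is cis.
Systematic placement gives 4 geometric isomers: I mer (3 arrangements); I fac (chiral).
One of these lacks any improper symmetry element and so occurs as an enantiomeric pair, giving 4 + 1 = 5 stereoisomers in total.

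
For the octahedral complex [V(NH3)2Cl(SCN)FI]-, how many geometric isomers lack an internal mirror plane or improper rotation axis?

6

Systematic enumeration (placing each ligand type in turn and discarding arrangements equivalent by rotation or reflection) gives 9 geometric isomers.
Of these, 6 lack any improper symmetry element and so occur as enantiomeric pairs, giving 9 + 6 = 15 stereoisomers in total.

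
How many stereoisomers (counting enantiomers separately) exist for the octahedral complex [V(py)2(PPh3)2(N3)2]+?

6

In an octahedral complex each vertex has one trans partner and four cis neighbours.
Systematic placement gives 5 geometric isomers: py trans, PPh3 trans, N3 trans; py cis, PPh3 cis, N3 trans; py trans, PPh3 cis, N3 cis; py cis, PPh3 cis, N3 cis (chiral); py cis, PPh3 trans, N3 cis.
One of these lacks any improper symmetry element and so occurs as an enantiomeric pair, giving 5 + 1 = 6 stereoisomers in total.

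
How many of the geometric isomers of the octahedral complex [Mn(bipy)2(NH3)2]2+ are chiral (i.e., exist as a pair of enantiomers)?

The six octahedral sites form three mutually perpendicular trans pairs.
Each bipy is bidentate and must span two cis positions.
The distinct arrangements are (2 in all): NH3 trans; NH3 cis (chiral).
One of these lacks any improper symmetry element and so occurs as an enantiomeric pair, giving 2 + 1 = 3 stereoisomers in total.

1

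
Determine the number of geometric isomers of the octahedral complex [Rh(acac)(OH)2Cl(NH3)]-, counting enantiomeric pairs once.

4

Each acac is bidentate and must span two cis positions.
There are 4 geometric isomers: OH cis (3 arrangements, 2 chiral); OH trans.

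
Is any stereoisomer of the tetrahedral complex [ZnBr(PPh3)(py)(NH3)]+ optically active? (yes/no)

yes

Only one geometric arrangement is possible; it has no improper symmetry element, so it exists as a pair of enantiomers (2 stereoisomers).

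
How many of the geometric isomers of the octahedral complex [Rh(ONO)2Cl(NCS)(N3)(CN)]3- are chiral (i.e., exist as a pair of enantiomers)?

In an octahedral complex each vertex has one trans partner and four cis neighbours.
Exhaustive case analysis gives 9 geometric isomers.
Of these, 6 lack any improper symmetry element and so occur as enantiomeric pairs, giving 9 + 6 = 15 stereoisomers in total.

6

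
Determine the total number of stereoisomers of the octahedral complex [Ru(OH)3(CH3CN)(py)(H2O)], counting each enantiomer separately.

5

An octahedron has six vertices in three trans pairs; every non-trans pair is cis.
Working through the distinct placements yields 4 geometric isomers: OH mer (3 arrangements); OH fac (chiral).
One of these lacks any improper symmetry element and so occurs as an enantiomeric pair, giving 4 + 1 = 5 stereoisomers in total.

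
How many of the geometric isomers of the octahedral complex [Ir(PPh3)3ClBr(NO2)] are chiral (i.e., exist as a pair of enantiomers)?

An octahedron has six vertices in three trans pairs; every non-trans pair is cis.
The distinct arrangements are (4 in all): PPh3 mer (3 arrangements); PPh3 fac (chiral).
One of these lacks any improper symmetry element and so occurs as an enantiomeric pair, giving 4 + 1 = 5 stereoisomers in total.

1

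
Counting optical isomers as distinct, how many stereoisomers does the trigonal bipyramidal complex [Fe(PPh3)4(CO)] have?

2

In a trigonal bipyramid the two axial positions differ from the three equatorial ones.
The distinct arrangements are (2 in all): CO axial; CO equatorial.
Each arrangement has an internal mirror plane or centre of symmetry, so none is chiral.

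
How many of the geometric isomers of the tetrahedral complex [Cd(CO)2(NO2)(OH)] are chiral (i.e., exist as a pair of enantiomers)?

0

In a tetrahedral complex all four positions are equivalent and every pair of ligands is adjacent — there is no cis/trans distinction.
Only one geometric arrangement is possible.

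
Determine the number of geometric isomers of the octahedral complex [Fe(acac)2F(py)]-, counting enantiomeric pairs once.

2

An octahedron has six vertices in three trans pairs; every non-trans pair is cis.
Each acac is bidentate and must span two cis positions.
Working through the distinct placements yields 2 geometric isomers: F and py mutually cis (chiral); F and py mutually trans.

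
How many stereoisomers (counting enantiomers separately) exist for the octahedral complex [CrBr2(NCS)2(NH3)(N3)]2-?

There are 6 geometric isomers: Br trans, NCS cis; Br trans, NCS trans; Br cis, NCS cis (3 arrangements, 2 chiral); Br cis, NCS trans.
Of these, 2 lack any improper symmetry element and so occur as enantiomeric pairs, giving 6 + 2 = 8 stereoisomers in total.

8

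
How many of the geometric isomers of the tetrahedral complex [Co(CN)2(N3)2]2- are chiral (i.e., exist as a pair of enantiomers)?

Only one geometric arrangement is possible.

0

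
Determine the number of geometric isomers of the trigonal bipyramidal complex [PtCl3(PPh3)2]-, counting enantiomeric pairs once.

3

In a trigonal bipyramid the two axial positions differ from the three equatorial ones.
Working through the distinct placements yields 3 geometric isomers: PPh3 both equatorial; PPh3 one axial, one equatorial; PPh3 both axial.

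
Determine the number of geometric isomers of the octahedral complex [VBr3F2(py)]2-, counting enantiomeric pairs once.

In an octahedral complex each vertex has one trans partner and four cis neighbours.
Working through the distinct placements yields 3 geometric isomers: Br mer, F cis; Br mer, F trans; Br fac, F cis.

3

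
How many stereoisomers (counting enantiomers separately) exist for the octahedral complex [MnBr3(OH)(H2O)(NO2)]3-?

The six octahedral sites form three mutually perpendicular trans pairs.
There are 4 geometric isomers: Br mer (3 arrangements); Br fac (chiral).
One of these lacks any improper symmetry element and so occurs as an enantiomeric pair, giving 4 + 1 = 5 stereoisomers in total.

5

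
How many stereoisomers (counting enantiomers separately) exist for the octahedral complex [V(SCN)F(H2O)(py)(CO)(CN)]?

Systematic enumeration (placing each ligand type in turn and discarding arrangements equivalent by rotation or reflection) gives 15 geometric isomers.
Of these, 15 lack any improper symmetry element and so occur as enantiomeric pairs, giving 15 + 15 = 30 stereoisomers in total.

30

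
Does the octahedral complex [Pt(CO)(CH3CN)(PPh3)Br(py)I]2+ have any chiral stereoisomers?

yes

Exhaustive case analysis gives 15 geometric isomers.
Of these, 15 lack any improper symmetry element and so occur as enantiomeric pairs, giving 15 + 15 = 30 stereoisomers in total.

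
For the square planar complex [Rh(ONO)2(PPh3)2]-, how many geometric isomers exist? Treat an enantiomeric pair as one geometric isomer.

2

In a square planar complex each vertex has one trans partner and two cis neighbours.
There are 2 geometric isomers: ONO cis; ONO trans.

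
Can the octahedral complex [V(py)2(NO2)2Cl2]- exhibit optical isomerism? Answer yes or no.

Working through the distinct placements yields 5 geometric isomers: py trans, NO2 trans, Cl trans; py cis, NO2 cis, Cl trans; py trans, NO2 cis, Cl cis; py cis, NO2 cis, Cl cis (chiral); py cis, NO2 trans, Cl cis.
One of these lacks any improper symmetry element and so occurs as an enantiomeric pair, giving 5 + 1 = 6 stereoisomers in total.

yes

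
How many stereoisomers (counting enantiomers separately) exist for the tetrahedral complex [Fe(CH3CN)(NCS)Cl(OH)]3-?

All four vertices of a tetrahedron are equivalent and mutually adjacent, so cis/trans isomerism cannot arise.
Only one geometric arrangement is possible; it has no improper symmetry element, so it exists as a pair of enantiomers (2 stereoisomers).

2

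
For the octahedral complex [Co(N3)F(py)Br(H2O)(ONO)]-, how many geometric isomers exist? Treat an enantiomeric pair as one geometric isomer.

In an octahedral complex each vertex has one trans partner and four cis neighbours.
Systematic enumeration (placing each ligand type in turn and discarding arrangements equivalent by rotation or reflection) gives 15 geometric isomers.

15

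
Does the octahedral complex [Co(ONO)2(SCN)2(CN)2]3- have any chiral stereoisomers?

yes

An octahedron has six vertices in three trans pairs; every non-trans pair is cis.
The distinct arrangements are (5 in all): ONO trans, SCN trans, CN trans; ONO cis, SCN cis, CN trans; ONO cis, SCN trans, CN cis; ONO cis, SCN cis, CN cis (chiral); ONO trans, SCN cis, CN cis.
One of these lacks any improper symmetry element and so occurs as an enantiomeric pair, giving 5 + 1 = 6 stereoisomers in total.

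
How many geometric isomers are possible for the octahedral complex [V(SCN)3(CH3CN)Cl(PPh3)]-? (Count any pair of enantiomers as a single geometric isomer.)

4

The six octahedral sites form three mutually perpendicular trans pairs.
Systematic placement gives 4 geometric isomers: SCN mer (3 arrangements); SCN fac (chiral).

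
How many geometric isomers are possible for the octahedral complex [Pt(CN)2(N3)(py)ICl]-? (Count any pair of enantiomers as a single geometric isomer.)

9

An octahedron has six vertices in three trans pairs; every non-trans pair is cis.
Systematic enumeration (placing each ligand type in turn and discarding arrangements equivalent by rotation or reflection) gives 9 geometric isomers.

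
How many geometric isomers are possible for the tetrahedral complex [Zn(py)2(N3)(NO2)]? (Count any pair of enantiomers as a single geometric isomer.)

In a tetrahedral complex all four positions are equivalent and every pair of ligands is adjacent — there is no cis/trans distinction.
Only one geometric arrangement is possible.

1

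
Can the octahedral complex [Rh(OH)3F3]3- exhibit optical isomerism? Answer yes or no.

no

The six octahedral sites form three mutually perpendicular trans pairs.
Working through the distinct placements yields 2 geometric isomers: OH mer; OH fac.
Each arrangement has an internal mirror plane or centre of symmetry, so none is chiral.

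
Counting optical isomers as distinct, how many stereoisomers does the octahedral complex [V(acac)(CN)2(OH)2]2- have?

4

In an octahedral complex each vertex has one trans partner and four cis neighbours.
Each acac is bidentate and must span two cis positions.
The distinct arrangements are (3 in all): CN trans, OH cis; CN cis, OH cis (chiral); CN cis, OH trans.
One of these lacks any improper symmetry element and so occurs as an enantiomeric pair, giving 3 + 1 = 4 stereoisomers in total.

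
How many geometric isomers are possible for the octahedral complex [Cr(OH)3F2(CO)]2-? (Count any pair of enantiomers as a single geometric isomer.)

3

An octahedron has six vertices in three trans pairs; every non-trans pair is cis.
There are 3 geometric isomers: OH mer, F cis; OH mer, F trans; OH fac, F cis.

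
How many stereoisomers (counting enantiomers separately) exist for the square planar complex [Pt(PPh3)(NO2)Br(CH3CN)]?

3

A square has two trans pairs of vertices; adjacent vertices are cis.
Systematic placement gives 3 geometric isomers: (Br/NO2 trans, CH3CN/PPh3 trans); (Br/PPh3 trans, CH3CN/NO2 trans); (Br/CH3CN trans, NO2/PPh3 trans).
Each arrangement has an internal mirror plane or centre of symmetry, so none is chiral.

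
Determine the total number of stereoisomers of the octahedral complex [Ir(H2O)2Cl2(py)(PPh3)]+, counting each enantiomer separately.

An octahedron has six vertices in three trans pairs; every non-trans pair is cis.
There are 6 geometric isomers: H2O trans, Cl trans; H2O cis, Cl trans; H2O cis, Cl cis (3 arrangements, 2 chiral); H2O trans, Cl cis.
Of these, 2 lack any improper symmetry element and so occur as enantiomeric pairs, giving 6 + 2 = 8 stereoisomers in total.

8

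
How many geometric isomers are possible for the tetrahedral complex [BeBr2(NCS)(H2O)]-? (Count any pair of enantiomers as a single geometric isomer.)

1

All four vertices of a tetrahedron are equivalent and mutually adjacent, so cis/trans isomerism cannot arise.
Only one geometric arrangement is possible.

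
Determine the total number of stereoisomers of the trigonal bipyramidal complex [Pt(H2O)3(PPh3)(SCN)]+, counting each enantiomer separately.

In a trigonal bipyramid the two axial positions differ from the three equatorial ones.
The distinct arrangements are (4 in all): PPh3 equatorial, SCN equatorial; PPh3 axial, SCN equatorial; PPh3 equatorial, SCN axial; PPh3 axial, SCN axial.
Each arrangement has an internal mirror plane or centre of symmetry, so none is chiral.

4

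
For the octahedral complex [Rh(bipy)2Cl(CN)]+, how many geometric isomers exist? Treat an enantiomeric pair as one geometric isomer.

In an octahedral complex each vertex has one trans partner and four cis neighbours.
Each bipy is bidentate and must span two cis positions.
Systematic placement gives 2 geometric isomers: Cl and CN mutually trans; Cl and CN mutually cis (chiral).

2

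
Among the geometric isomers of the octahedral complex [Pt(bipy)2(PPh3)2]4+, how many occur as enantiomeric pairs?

1

In an octahedral complex each vertex has one trans partner and four cis neighbours.
Each bipy is bidentate and must span two cis positions.
Working through the distinct placements yields 2 geometric isomers: PPh3 trans; PPh3 cis (chiral).
One of these lacks any improper symmetry element and so occurs as an enantiomeric pair, giving 2 + 1 = 3 stereoisomers in total.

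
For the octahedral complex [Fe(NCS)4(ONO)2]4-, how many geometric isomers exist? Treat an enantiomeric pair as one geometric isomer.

There are 2 geometric isomers: ONO trans; ONO cis.

2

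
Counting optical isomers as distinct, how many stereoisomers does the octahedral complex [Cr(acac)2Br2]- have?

3

The six octahedral sites form three mutually perpendicular trans pairs.
Each acac is bidentate and must span two cis positions.
There are 2 geometric isomers: Br trans; Br cis (chiral).
One of these lacks any improper symmetry element and so occurs as an enantiomeric pair, giving 2 + 1 = 3 stereoisomers in total.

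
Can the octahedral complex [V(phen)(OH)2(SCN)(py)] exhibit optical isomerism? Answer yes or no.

yes

In an octahedral complex each vertex has one trans partner and four cis neighbours.
Each phen is bidentate and must span two cis positions.
Working through the distinct placements yields 4 geometric isomers: OH trans; OH cis (3 arrangements, 2 chiral).
Of these, 2 lack any improper symmetry element and so occur as enantiomeric pairs, giving 4 + 2 = 6 stereoisomers in total.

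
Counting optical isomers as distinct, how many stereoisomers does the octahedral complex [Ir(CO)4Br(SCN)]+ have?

In an octahedral complex each vertex has one trans partner and four cis neighbours.
There are 2 geometric isomers: Br and SCN mutually cis; Br and SCN mutually trans.
Each arrangement has an internal mirror plane or centre of symmetry, so none is chiral.

2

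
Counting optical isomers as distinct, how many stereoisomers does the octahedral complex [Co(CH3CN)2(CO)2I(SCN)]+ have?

8

Working through the distinct placements yields 6 geometric isomers: CH3CN trans, CO trans; CH3CN trans, CO cis; CH3CN cis, CO cis (3 arrangements, 2 chiral); CH3CN cis, CO trans.
Of these, 2 lack any improper symmetry element and so occur as enantiomeric pairs, giving 6 + 2 = 8 stereoisomers in total.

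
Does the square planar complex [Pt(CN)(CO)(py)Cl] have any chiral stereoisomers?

Systematic placement gives 3 geometric isomers: (CN/Cl trans, CO/py trans); (CN/py trans, CO/Cl trans); (CN/CO trans, Cl/py trans).
Each arrangement has an internal mirror plane or centre of symmetry, so none is chiral.

no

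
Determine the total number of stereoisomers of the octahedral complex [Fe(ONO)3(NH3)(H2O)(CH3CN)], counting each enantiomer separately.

An octahedron has six vertices in three trans pairs; every non-trans pair is cis.
Systematic placement gives 4 geometric isomers: ONO mer (3 arrangements); ONO fac (chiral).
One of these lacks any improper symmetry element and so occurs as an enantiomeric pair, giving 4 + 1 = 5 stereoisomers in total.

5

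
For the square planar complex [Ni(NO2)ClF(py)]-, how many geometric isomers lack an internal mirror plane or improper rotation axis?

A square has two trans pairs of vertices; adjacent vertices are cis.
There are 3 geometric isomers: (Cl/NO2 trans, F/py trans); (Cl/py trans, F/NO2 trans); (Cl/F trans, NO2/py trans).
Each arrangement has an internal mirror plane or centre of symmetry, so none is chiral.

0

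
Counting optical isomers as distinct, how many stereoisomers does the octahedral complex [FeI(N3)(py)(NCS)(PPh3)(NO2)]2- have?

30

In an octahedral complex each vertex has one trans partner and four cis neighbours.
Systematic enumeration (placing each ligand type in turn and discarding arrangements equivalent by rotation or reflection) gives 15 geometric isomers.
Of these, 15 lack any improper symmetry element and so occur as enantiomeric pairs, giving 15 + 15 = 30 stereoisomers in total.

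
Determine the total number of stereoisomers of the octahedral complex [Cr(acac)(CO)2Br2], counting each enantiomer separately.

4

In an octahedral complex each vertex has one trans partner and four cis neighbours.
Each acac is bidentate and must span two cis positions.
There are 3 geometric isomers: CO cis, Br trans; CO cis, Br cis (chiral); CO trans, Br cis.
One of these lacks any improper symmetry element and so occurs as an enantiomeric pair, giving 3 + 1 = 4 stereoisomers in total.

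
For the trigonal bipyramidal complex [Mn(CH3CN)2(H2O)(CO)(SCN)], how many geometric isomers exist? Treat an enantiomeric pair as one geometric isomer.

A trigonal bipyramid has two axial and three equatorial sites, which are chemically inequivalent.
Systematic enumeration (placing each ligand type in turn and discarding arrangements equivalent by rotation or reflection) gives 7 geometric isomers.

7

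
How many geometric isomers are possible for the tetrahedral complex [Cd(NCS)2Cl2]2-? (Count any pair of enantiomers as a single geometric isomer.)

In a tetrahedral complex all four positions are equivalent and every pair of ligands is adjacent — there is no cis/trans distinction.
Only one geometric arrangement is possible.

1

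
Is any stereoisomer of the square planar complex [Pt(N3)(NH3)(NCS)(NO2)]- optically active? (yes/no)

no

A square has two trans pairs of vertices; adjacent vertices are cis.
Working through the distinct placements yields 3 geometric isomers: (N3/NH3 trans, NCS/NO2 trans); (N3/NO2 trans, NCS/NH3 trans); (N3/NCS trans, NH3/NO2 trans).
Each arrangement has an internal mirror plane or centre of symmetry, so none is chiral.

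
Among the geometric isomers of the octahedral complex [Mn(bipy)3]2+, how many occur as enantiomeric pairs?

1

An octahedron has six vertices in three trans pairs; every non-trans pair is cis.
Each bipy is bidentate and must span two cis positions.
Only one geometric arrangement is possible; it has no improper symmetry element, so it exists as a pair of enantiomers (2 stereoisomers).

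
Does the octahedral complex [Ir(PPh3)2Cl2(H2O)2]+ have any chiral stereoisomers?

An octahedron has six vertices in three trans pairs; every non-trans pair is cis.
The distinct arrangements are (5 in all): PPh3 trans, Cl trans, H2O trans; PPh3 cis, Cl trans, H2O cis; PPh3 trans, Cl cis, H2O cis; PPh3 cis, Cl cis, H2O cis (chiral); PPh3 cis, Cl cis, H2O trans.
One of these lacks any improper symmetry element and so occurs as an enantiomeric pair, giving 5 + 1 = 6 stereoisomers in total.

yes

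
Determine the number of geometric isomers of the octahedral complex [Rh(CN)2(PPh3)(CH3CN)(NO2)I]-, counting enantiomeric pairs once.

9

The six octahedral sites form three mutually perpendicular trans pairs.
Exhaustive case analysis gives 9 geometric isomers.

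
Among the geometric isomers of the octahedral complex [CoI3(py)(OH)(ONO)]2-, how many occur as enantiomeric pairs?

In an octahedral complex each vertex has one trans partner and four cis neighbours.
Working through the distinct placements yields 4 geometric isomers: I mer (3 arrangements); I fac (chiral).
One of these lacks any improper symmetry element and so occurs as an enantiomeric pair, giving 4 + 1 = 5 stereoisomers in total.

1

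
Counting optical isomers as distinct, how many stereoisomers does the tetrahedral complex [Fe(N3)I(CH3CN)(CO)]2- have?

2

In a tetrahedral complex all four positions are equivalent and every pair of ligands is adjacent — there is no cis/trans distinction.
Only one geometric arrangement is possible; it has no improper symmetry element, so it exists as a pair of enantiomers (2 stereoisomers).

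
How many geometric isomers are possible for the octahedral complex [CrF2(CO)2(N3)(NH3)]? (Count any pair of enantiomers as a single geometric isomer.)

An octahedron has six vertices in three trans pairs; every non-trans pair is cis.
There are 6 geometric isomers: F trans, CO trans; F cis, CO trans; F cis, CO cis (3 arrangements, 2 chiral); F trans, CO cis.

6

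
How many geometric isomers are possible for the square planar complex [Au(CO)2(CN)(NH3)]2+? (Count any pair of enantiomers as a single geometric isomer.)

A square has two trans pairs of vertices; adjacent vertices are cis.
There are 2 geometric isomers: CO cis; CO trans.

2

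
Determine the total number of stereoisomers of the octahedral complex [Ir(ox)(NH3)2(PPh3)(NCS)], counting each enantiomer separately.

Each ox is bidentate and must span two cis positions.
Systematic placement gives 4 geometric isomers: NH3 cis (3 arrangements, 2 chiral); NH3 trans.
Of these, 2 lack any improper symmetry element and so occur as enantiomeric pairs, giving 4 + 2 = 6 stereoisomers in total.

6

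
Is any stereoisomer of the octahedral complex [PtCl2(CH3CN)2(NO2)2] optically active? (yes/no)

yes

The six octahedral sites form three mutually perpendicular trans pairs.
The distinct arrangements are (5 in all): Cl trans, CH3CN trans, NO2 trans; Cl cis, CH3CN trans, NO2 cis; Cl cis, CH3CN cis, NO2 trans; Cl cis, CH3CN cis, NO2 cis (chiral); Cl trans, CH3CN cis, NO2 cis.
One of these lacks any improper symmetry element and so occurs as an enantiomeric pair, giving 5 + 1 = 6 stereoisomers in total.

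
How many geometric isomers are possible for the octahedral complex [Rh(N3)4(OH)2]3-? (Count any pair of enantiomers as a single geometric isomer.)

In an octahedral complex each vertex has one trans partner and four cis neighbours.
The distinct arrangements are (2 in all): OH trans; OH cis.

2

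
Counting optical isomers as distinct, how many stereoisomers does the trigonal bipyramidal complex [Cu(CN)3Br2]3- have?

A trigonal bipyramid has two axial and three equatorial sites, which are chemically inequivalent.
Systematic placement gives 3 geometric isomers: Br both axial; Br one axial, one equatorial; Br both equatorial.
Each arrangement has an internal mirror plane or centre of symmetry, so none is chiral.

3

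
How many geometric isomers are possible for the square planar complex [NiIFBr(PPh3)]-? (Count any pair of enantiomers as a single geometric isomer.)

A square has two trans pairs of vertices; adjacent vertices are cis.
Systematic placement gives 3 geometric isomers: (Br/I trans, F/PPh3 trans); (Br/PPh3 trans, F/I trans); (Br/F trans, I/PPh3 trans).

3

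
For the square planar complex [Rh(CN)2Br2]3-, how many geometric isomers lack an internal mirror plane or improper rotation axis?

In a square planar complex each vertex has one trans partner and two cis neighbours.
Systematic placement gives 2 geometric isomers: CN cis; CN trans.
Each arrangement has an internal mirror plane or centre of symmetry, so none is chiral.

0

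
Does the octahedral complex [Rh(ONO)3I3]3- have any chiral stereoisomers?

no

An octahedron has six vertices in three trans pairs; every non-trans pair is cis.
The distinct arrangements are (2 in all): ONO mer; ONO fac.
Each arrangement has an internal mirror plane or centre of symmetry, so none is chiral.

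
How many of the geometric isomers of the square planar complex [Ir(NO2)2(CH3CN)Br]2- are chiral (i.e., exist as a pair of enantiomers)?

Working through the distinct placements yields 2 geometric isomers: NO2 cis; NO2 trans.
Each arrangement has an internal mirror plane or centre of symmetry, so none is chiral.

0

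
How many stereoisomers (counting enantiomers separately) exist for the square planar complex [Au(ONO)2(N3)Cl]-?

In a square planar complex each vertex has one trans partner and two cis neighbours.
There are 2 geometric isomers: ONO cis; ONO trans.
Each arrangement has an internal mirror plane or centre of symmetry, so none is chiral.

2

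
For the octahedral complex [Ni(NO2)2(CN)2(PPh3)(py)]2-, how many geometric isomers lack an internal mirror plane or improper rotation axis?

The six octahedral sites form three mutually perpendicular trans pairs.
Systematic placement gives 6 geometric isomers: NO2 trans, CN trans; NO2 cis, CN trans; NO2 cis, CN cis (3 arrangements, 2 chiral); NO2 trans, CN cis.
Of these, 2 lack any improper symmetry element and so occur as enantiomeric pairs, giving 6 + 2 = 8 stereoisomers in total.

2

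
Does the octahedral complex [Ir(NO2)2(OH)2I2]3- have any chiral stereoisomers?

An octahedron has six vertices in three trans pairs; every non-trans pair is cis.
The distinct arrangements are (5 in all): NO2 trans, OH trans, I trans; NO2 cis, OH cis, I trans; NO2 cis, OH trans, I cis; NO2 cis, OH cis, I cis (chiral); NO2 trans, OH cis, I cis.
One of these lacks any improper symmetry element and so occurs as an enantiomeric pair, giving 5 + 1 = 6 stereoisomers in total.

yes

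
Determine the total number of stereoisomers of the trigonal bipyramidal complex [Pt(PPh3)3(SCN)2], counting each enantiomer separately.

3

A trigonal bipyramid has two axial and three equatorial sites, which are chemically inequivalent.
Systematic placement gives 3 geometric isomers: SCN both equatorial; SCN one axial, one equatorial; SCN both axial.
Each arrangement has an internal mirror plane or centre of symmetry, so none is chiral.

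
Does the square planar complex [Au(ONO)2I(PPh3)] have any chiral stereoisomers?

A square has two trans pairs of vertices; adjacent vertices are cis.
There are 2 geometric isomers: ONO cis; ONO trans.
Each arrangement has an internal mirror plane or centre of symmetry, so none is chiral.

no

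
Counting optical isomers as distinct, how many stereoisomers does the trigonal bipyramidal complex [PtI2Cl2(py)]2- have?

6

Exhaustive case analysis gives 5 geometric isomers.
One of these lacks any improper symmetry element and so occurs as an enantiomeric pair, giving 5 + 1 = 6 stereoisomers in total.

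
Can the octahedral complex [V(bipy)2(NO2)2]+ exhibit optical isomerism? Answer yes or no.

yes

In an octahedral complex each vertex has one trans partner and four cis neighbours.
Each bipy is bidentate and must span two cis positions.
Working through the distinct placements yields 2 geometric isomers: NO2 trans; NO2 cis (chiral).
One of these lacks any improper symmetry element and so occurs as an enantiomeric pair, giving 2 + 1 = 3 stereoisomers in total.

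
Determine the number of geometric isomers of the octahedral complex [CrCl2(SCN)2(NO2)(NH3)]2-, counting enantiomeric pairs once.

6

An octahedron has six vertices in three trans pairs; every non-trans pair is cis.
Working through the distinct placements yields 6 geometric isomers: Cl trans, SCN trans; Cl trans, SCN cis; Cl cis, SCN trans; Cl cis, SCN cis (3 arrangements, 2 chiral).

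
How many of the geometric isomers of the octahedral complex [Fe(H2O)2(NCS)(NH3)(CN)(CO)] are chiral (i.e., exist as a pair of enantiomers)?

An octahedron has six vertices in three trans pairs; every non-trans pair is cis.
Placing the ligands in turn and identifying arrangements related by rotation or reflection leaves 9 distinct geometric isomers.
Of these, 6 lack any improper symmetry element and so occur as enantiomeric pairs, giving 9 + 6 = 15 stereoisomers in total.

6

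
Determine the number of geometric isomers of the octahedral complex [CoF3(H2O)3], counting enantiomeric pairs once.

An octahedron has six vertices in three trans pairs; every non-trans pair is cis.
Systematic placement gives 2 geometric isomers: F mer; F fac.

2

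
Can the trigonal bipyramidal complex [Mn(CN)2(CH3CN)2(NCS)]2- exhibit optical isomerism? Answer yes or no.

yes

A trigonal bipyramid has two axial and three equatorial sites, which are chemically inequivalent.
Placing the ligands in turn and identifying arrangements related by rotation or reflection leaves 5 distinct geometric isomers.
One of these lacks any improper symmetry element and so occurs as an enantiomeric pair, giving 5 + 1 = 6 stereoisomers in total.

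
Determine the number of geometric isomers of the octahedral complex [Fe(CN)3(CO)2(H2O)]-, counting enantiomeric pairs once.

3

Systematic placement gives 3 geometric isomers: CN mer, CO cis; CN mer, CO trans; CN fac, CO cis.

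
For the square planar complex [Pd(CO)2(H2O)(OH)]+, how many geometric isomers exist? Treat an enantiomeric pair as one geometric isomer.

2

A square has two trans pairs of vertices; adjacent vertices are cis.
There are 2 geometric isomers: CO cis; CO trans.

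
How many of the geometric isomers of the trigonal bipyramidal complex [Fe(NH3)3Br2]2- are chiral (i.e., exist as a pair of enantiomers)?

0

Systematic placement gives 3 geometric isomers: Br both axial; Br one axial, one equatorial; Br both equatorial.
Each arrangement has an internal mirror plane or centre of symmetry, so none is chiral.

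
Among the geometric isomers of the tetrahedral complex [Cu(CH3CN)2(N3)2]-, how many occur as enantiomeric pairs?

Only one geometric arrangement is possible.

0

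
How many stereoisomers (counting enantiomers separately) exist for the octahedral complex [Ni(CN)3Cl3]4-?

The six octahedral sites form three mutually perpendicular trans pairs.
Systematic placement gives 2 geometric isomers: CN mer; CN fac.
Each arrangement has an internal mirror plane or centre of symmetry, so none is chiral.

2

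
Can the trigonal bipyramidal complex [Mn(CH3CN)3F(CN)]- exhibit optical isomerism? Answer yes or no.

The distinct arrangements are (4 in all): F equatorial, CN equatorial; F equatorial, CN axial; F axial, CN equatorial; F axial, CN axial.
Each arrangement has an internal mirror plane or centre of symmetry, so none is chiral.

no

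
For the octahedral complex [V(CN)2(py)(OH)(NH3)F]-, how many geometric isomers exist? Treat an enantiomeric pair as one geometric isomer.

9

In an octahedral complex each vertex has one trans partner and four cis neighbours.
Placing the ligands in turn and identifying arrangements related by rotation or reflection leaves 9 distinct geometric isomers.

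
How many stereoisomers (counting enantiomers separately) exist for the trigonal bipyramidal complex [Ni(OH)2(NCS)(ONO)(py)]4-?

10

Placing the ligands in turn and identifying arrangements related by rotation or reflection leaves 7 distinct geometric isomers.
Of these, 3 lack any improper symmetry element and so occur as enantiomeric pairs, giving 7 + 3 = 10 stereoisomers in total.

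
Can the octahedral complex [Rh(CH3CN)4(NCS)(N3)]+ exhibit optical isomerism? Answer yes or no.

no

In an octahedral complex each vertex has one trans partner and four cis neighbours.
Systematic placement gives 2 geometric isomers: NCS and N3 mutually trans; NCS and N3 mutually cis.
Each arrangement has an internal mirror plane or centre of symmetry, so none is chiral.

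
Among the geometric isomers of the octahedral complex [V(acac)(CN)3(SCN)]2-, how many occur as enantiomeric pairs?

Each acac is bidentate and must span two cis positions.
Working through the distinct placements yields 2 geometric isomers: CN mer; CN fac.
Each arrangement has an internal mirror plane or centre of symmetry, so none is chiral.

0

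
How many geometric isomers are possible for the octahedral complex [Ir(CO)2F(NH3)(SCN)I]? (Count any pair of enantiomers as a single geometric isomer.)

9

Systematic enumeration (placing each ligand type in turn and discarding arrangements equivalent by rotation or reflection) gives 9 geometric isomers.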